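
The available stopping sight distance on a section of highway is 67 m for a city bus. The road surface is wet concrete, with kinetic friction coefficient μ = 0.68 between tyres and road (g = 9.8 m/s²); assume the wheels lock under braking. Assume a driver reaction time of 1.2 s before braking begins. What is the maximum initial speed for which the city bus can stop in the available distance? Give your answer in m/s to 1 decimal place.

a = μg = 0.68 × 9.8 = 6.664 m/s².
Stopping distance: v·t_r + v²/(2a) = 67 with t_r = 1.2 s and a = 6.664 m/s².
So v² + 15.994 v − 892.98 = 0.
Positive root: v = −a·t_r + √((a·t_r)² + 2a·d) = −7.997 + √(63.952 + 892.98) = 22.9373 m/s.

Maximum speed ≈ 22.9 m/s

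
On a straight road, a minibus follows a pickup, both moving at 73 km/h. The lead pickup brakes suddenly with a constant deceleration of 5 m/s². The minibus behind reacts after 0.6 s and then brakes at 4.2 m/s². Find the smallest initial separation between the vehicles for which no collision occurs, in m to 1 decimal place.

Minimum gap ≈ 20.0 m

73 km/h ÷ 3.6 = 20.2778 m/s.
Leader travels v²/(2a_L) = 411.189 / 10.000 = 41.119 m before stopping.
Follower covers v·t_r = 20.2778 × 0.6 = 12.167 m while reacting, then v²/(2a_F) = 411.189 / 8.400 = 48.951 m while braking, for a total of 12.167 + 48.951 = 61.118 m.
Since a_F ≤ a_L and the follower starts braking later, the follower is never slower than the leader, so the closest approach is when both have stopped.
Minimum gap = 61.118 − 41.119 = 19.999 m.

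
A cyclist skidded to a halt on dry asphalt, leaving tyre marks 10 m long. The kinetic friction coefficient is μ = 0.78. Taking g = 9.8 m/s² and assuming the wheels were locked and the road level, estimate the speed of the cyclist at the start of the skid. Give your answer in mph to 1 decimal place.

Initial speed ≈ 27.7 mph

Deceleration a = μg = 0.78 × 9.8 = 7.644 m/s².
v = √(2a·d) = √(2 × 7.644 × 10) = √152.880 = 12.3645 m/s.
= 12.3645 ÷ 0.44704 = 27.659 mph.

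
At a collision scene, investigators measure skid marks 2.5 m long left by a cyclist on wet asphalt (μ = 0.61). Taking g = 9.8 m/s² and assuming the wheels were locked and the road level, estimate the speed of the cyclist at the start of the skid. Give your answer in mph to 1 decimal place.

Deceleration a = μg = 0.61 × 9.8 = 5.978 m/s².
v = √(2a·d) = √(2 × 5.978 × 2.5) = √29.890 = 5.4672 m/s.
= 5.4672 ÷ 0.44704 = 12.230 mph.

Initial speed ≈ 12.2 mph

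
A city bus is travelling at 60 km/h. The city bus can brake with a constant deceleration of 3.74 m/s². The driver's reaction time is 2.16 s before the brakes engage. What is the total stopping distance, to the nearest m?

Total stopping distance ≈ 73 m

60 km/h ÷ 3.6 = 16.6667 m/s.
Reaction distance = v·t_r = 16.6667 × 2.16 = 36.000 m.
Braking distance = v²/(2a) = 16.6667² / (2 × 3.740) = 277.779 / 7.480 = 37.136 m.
Total = 36.000 + 37.136 = 73.136 m.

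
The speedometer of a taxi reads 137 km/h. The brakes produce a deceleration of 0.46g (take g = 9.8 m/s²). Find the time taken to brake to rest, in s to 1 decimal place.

Braking time ≈ 8.4 s

137 km/h ÷ 3.6 = 38.0556 m/s.
a = 0.46 × 9.8 = 4.508 m/s².
Braking time = v/a = 38.0556 / 4.508 = 8.442 s.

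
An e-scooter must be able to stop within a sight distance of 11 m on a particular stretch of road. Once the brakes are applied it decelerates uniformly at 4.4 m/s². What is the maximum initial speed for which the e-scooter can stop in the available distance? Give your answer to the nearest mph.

v²/(2a) = d ⇒ v = √(2 × 4.400 × 11) = √96.80 = 9.8387 m/s.
9.8387 m/s ÷ 0.44704 = 22.009 mph.

Maximum speed ≈ 22 mph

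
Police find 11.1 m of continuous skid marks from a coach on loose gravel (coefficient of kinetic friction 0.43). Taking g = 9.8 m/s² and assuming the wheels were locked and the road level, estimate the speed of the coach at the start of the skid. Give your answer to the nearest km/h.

Deceleration a = μg = 0.43 × 9.8 = 4.214 m/s².
v = √(2a·d) = √(2 × 4.214 × 11.1) = √93.551 = 9.6722 m/s.
= 9.6722 × 3.6 = 34.820 km/h.

Initial speed ≈ 35 km/h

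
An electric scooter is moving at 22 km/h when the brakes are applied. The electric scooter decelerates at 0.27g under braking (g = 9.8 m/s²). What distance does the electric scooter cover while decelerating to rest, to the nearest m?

22 km/h ÷ 3.6 = 6.1111 m/s.
a = 0.27 × 9.8 = 2.646 m/s².
Braking distance = v²/(2a) = 6.1111² / (2 × 2.646) = 37.346 / 5.292 = 7.057 m.

Braking distance ≈ 7 m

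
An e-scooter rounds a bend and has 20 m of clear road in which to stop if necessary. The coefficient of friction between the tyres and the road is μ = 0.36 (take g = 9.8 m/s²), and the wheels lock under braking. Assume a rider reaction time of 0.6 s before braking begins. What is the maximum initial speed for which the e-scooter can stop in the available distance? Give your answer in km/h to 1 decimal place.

a = μg = 0.36 × 9.8 = 3.528 m/s².
Stopping distance: v·t_r + v²/(2a) = 20 with t_r = 0.6 s and a = 3.528 m/s².
So v² + 4.234 v − 141.12 = 0.
Positive root: v = −a·t_r + √((a·t_r)² + 2a·d) = −2.117 + √(4.482 + 141.12) = 9.9496 m/s.
9.9496 m/s × 3.6 = 35.819 km/h.

Maximum speed ≈ 35.8 km/h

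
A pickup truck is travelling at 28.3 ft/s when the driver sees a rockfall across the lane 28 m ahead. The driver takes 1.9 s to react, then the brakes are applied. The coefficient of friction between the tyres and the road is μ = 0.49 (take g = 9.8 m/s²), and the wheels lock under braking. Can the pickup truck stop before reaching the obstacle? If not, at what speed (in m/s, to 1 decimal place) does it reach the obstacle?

28.3 ft/s × 0.3048 = 8.6258 m/s.
a = μg = 0.49 × 9.8 = 4.802 m/s².
Reaction distance = 8.6258 × 1.9 = 16.389 m.
Braking distance = v²/(2a) = 74.404 / 9.604 = 7.747 m.
Total stopping distance = 16.389 + 7.747 = 24.136 m, vs 28 m available — it stops with 28 − 24.136 = 3.864 m to spare.

Yes — it stops about 3.9 m short of the obstacle, so it never reaches it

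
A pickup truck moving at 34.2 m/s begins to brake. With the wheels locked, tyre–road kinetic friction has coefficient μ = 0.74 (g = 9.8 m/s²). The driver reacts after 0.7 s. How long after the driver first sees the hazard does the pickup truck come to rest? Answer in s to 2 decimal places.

a = μg = 0.74 × 9.8 = 7.252 m/s².
Braking time = v/a = 34.2000 / 7.252 = 4.716 s.
Total = 0.7 + 4.716 = 5.416 s.

Total time ≈ 5.42 s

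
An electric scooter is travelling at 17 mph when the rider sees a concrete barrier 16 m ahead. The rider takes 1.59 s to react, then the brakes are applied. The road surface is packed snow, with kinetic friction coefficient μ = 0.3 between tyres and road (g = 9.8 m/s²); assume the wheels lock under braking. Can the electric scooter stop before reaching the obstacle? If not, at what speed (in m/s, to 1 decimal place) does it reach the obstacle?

No — it strikes the obstacle at 5.9 m/s

17 mph × 0.44704 = 7.5997 m/s.
a = μg = 0.3 × 9.8 = 2.940 m/s².
Reaction distance = 7.5997 × 1.59 = 12.084 m.
Braking distance needed to stop: v²/(2a) = 57.755 / 5.880 = 9.822 m, so total needed = 12.084 + 9.822 = 21.906 m > 16 m — it cannot stop.
Distance remaining when braking begins: 16 − 12.084 = 3.916 m.
v² = v₀² − 2a·d = 57.755 − 2 × 2.940 × 3.916 = 34.729 m²/s².
v = √34.729 = 5.893 m/s.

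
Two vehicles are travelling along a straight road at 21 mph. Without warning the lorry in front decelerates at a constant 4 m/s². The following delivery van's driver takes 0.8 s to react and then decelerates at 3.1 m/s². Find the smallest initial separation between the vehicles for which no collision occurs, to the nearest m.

Minimum gap ≈ 11 m

21 mph × 0.44704 = 9.3878 m/s.
Leader travels v²/(2a_L) = 88.131 / 8.000 = 11.016 m before stopping.
Follower covers v·t_r = 9.3878 × 0.8 = 7.510 m while reacting, then v²/(2a_F) = 88.131 / 6.200 = 14.215 m while braking, for a total of 7.510 + 14.215 = 21.725 m.
Since a_F ≤ a_L and the follower starts braking later, the follower is never slower than the leader, so the closest approach is when both have stopped.
Minimum gap = 21.725 − 11.016 = 10.709 m.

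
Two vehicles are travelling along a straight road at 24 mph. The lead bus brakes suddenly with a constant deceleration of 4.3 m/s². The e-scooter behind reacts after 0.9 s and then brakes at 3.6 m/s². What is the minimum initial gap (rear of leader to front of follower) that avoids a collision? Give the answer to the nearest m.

24 mph × 0.44704 = 10.7290 m/s.
Leader travels v²/(2a_L) = 115.111 / 8.600 = 13.385 m before stopping.
Follower covers v·t_r = 10.7290 × 0.9 = 9.656 m while reacting, then v²/(2a_F) = 115.111 / 7.200 = 15.988 m while braking, for a total of 9.656 + 15.988 = 25.644 m.
Since a_F ≤ a_L and the follower starts braking later, the follower is never slower than the leader, so the closest approach is when both have stopped.
Minimum gap = 25.644 − 13.385 = 12.259 m.

Minimum gap ≈ 12 m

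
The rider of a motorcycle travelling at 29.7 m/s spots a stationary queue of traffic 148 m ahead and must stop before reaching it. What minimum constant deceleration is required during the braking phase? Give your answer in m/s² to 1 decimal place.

Required deceleration ≈ 3.0 m/s²

v² = 2a·d ⇒ a = v²/(2d) = 29.7000² / (2 × 148.000) = 882.090 / 296.000 = 2.9800 m/s².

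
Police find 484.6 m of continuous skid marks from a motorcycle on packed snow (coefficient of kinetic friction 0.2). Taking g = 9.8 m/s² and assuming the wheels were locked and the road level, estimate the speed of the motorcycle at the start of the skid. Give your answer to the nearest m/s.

Initial speed ≈ 44 m/s

Deceleration a = μg = 0.2 × 9.8 = 1.960 m/s².
v = √(2a·d) = √(2 × 1.960 × 484.6) = √1899.632 = 43.5848 m/s.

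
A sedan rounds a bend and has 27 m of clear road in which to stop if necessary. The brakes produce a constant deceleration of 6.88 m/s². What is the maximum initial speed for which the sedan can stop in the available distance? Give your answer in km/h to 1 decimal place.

Maximum speed ≈ 69.4 km/h

v²/(2a) = d ⇒ v = √(2 × 6.880 × 27) = √371.52 = 19.2749 m/s.
19.2749 m/s × 3.6 = 69.390 km/h.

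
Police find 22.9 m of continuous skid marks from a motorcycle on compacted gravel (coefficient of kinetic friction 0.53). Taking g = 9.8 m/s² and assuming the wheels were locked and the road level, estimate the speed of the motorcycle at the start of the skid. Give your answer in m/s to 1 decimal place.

Deceleration a = μg = 0.53 × 9.8 = 5.194 m/s².
v = √(2a·d) = √(2 × 5.194 × 22.9) = √237.885 = 15.4235 m/s.

Initial speed ≈ 15.4 m/s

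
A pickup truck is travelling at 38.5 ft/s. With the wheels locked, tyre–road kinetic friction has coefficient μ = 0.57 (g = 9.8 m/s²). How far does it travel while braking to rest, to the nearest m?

38.5 ft/s × 0.3048 = 11.7348 m/s.
a = μg = 0.57 × 9.8 = 5.586 m/s².
Braking distance = v²/(2a) = 11.7348² / (2 × 5.586) = 137.706 / 11.172 = 12.326 m.

Braking distance ≈ 12 m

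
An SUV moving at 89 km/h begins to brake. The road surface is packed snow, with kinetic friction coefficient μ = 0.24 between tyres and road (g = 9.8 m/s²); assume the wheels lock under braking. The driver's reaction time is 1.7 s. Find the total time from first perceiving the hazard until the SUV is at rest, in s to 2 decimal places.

Total time ≈ 12.21 s

89 km/h ÷ 3.6 = 24.7222 m/s.
a = μg = 0.24 × 9.8 = 2.352 m/s².
Braking time = v/a = 24.7222 / 2.352 = 10.511 s.
Total = 1.7 + 10.511 = 12.211 s.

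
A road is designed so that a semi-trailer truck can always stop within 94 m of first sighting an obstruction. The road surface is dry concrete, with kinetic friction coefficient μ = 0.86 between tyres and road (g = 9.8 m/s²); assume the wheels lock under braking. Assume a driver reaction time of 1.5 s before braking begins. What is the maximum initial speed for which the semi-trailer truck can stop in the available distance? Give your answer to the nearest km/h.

a = μg = 0.86 × 9.8 = 8.428 m/s².
Stopping distance: v·t_r + v²/(2a) = 94 with t_r = 1.5 s and a = 8.428 m/s².
So v² + 25.284 v − 1584.46 = 0.
Positive root: v = −a·t_r + √((a·t_r)² + 2a·d) = −12.642 + √(159.820 + 1584.46) = 29.1226 m/s.
29.1226 m/s × 3.6 = 104.841 km/h.

Maximum speed ≈ 105 km/h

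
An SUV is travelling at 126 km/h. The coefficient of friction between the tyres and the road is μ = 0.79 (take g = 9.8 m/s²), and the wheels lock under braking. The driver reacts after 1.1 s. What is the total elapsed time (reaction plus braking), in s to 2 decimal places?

126 km/h ÷ 3.6 = 35.0000 m/s.
a = μg = 0.79 × 9.8 = 7.742 m/s².
Braking time = v/a = 35.0000 / 7.742 = 4.521 s.
Total = 1.1 + 4.521 = 5.621 s.

Total time ≈ 5.62 s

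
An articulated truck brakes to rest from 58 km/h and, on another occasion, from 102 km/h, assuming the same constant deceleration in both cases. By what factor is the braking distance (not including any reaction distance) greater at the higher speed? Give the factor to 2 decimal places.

Braking distance d = v²/(2a), so with a fixed, d ∝ v².
Factor = (102/58)² = 1.7586² = 3.0927.

Factor ≈ 3.09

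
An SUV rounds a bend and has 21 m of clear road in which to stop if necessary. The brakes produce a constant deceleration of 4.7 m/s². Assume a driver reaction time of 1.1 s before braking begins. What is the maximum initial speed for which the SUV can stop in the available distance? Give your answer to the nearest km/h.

Stopping distance: v·t_r + v²/(2a) = 21 with t_r = 1.1 s and a = 4.700 m/s².
So v² + 10.340 v − 197.40 = 0.
Positive root: v = −a·t_r + √((a·t_r)² + 2a·d) = −5.170 + √(26.729 + 197.40) = 9.8009 m/s.
9.8009 m/s × 3.6 = 35.283 km/h.

Maximum speed ≈ 35 km/h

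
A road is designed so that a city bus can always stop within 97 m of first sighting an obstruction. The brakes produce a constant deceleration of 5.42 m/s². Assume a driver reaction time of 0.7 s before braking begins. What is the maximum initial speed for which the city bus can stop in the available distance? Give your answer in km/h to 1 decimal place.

Stopping distance: v·t_r + v²/(2a) = 97 with t_r = 0.7 s and a = 5.420 m/s².
So v² + 7.588 v − 1051.48 = 0.
Positive root: v = −a·t_r + √((a·t_r)² + 2a·d) = −3.794 + √(14.394 + 1051.48) = 28.8537 m/s.
28.8537 m/s × 3.6 = 103.873 km/h.

Maximum speed ≈ 103.9 km/h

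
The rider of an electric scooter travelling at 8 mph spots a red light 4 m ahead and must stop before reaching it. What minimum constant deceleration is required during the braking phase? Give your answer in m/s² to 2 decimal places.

8 mph × 0.44704 = 3.5763 m/s.
v² = 2a·d ⇒ a = v²/(2d) = 3.5763² / (2 × 4.000) = 12.790 / 8.000 = 1.5987 m/s².

Required deceleration ≈ 1.60 m/s²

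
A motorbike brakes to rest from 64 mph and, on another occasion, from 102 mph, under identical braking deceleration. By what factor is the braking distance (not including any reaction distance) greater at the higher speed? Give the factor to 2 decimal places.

Factor ≈ 2.54

Braking distance d = v²/(2a), so with a fixed, d ∝ v².
Factor = (102/64)² = 1.5938² = 2.5402.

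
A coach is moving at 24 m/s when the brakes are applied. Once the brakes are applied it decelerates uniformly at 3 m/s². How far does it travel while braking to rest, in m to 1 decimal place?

Braking distance = v²/(2a) = 24.0000² / (2 × 3.000) = 576.000 / 6.000 = 96.000 m.

Braking distance ≈ 96.0 m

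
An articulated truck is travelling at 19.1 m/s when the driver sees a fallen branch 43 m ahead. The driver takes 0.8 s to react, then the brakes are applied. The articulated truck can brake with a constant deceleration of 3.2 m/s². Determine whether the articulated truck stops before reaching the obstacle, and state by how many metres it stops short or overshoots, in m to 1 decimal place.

Reaction distance = 19.1000 × 0.8 = 15.280 m.
Braking distance = v²/(2a) = 364.810 / 6.400 = 57.002 m.
Total stopping distance = 15.280 + 57.002 = 72.282 m, vs 43 m available — it cannot stop in time and overshoots by 72.282 − 43 = 29.282 m.

No — it overshoots by 29.3 m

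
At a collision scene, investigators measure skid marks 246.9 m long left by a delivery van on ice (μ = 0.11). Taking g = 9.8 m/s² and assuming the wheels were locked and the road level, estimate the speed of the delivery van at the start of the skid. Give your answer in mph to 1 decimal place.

Initial speed ≈ 51.6 mph

Deceleration a = μg = 0.11 × 9.8 = 1.078 m/s².
v = √(2a·d) = √(2 × 1.078 × 246.9) = √532.316 = 23.0720 m/s.
= 23.0720 ÷ 0.44704 = 51.611 mph.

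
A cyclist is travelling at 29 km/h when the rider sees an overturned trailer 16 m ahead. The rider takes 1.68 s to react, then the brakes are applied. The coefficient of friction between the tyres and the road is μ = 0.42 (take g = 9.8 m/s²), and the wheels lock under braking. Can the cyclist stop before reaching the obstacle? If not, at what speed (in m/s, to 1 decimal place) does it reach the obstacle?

No — it strikes the obstacle at 6.7 m/s

29 km/h ÷ 3.6 = 8.0556 m/s.
a = μg = 0.42 × 9.8 = 4.116 m/s².
Reaction distance = 8.0556 × 1.68 = 13.533 m.
Braking distance needed to stop: v²/(2a) = 64.893 / 8.232 = 7.883 m, so total needed = 13.533 + 7.883 = 21.416 m > 16 m — it cannot stop.
Distance remaining when braking begins: 16 − 13.533 = 2.467 m.
v² = v₀² − 2a·d = 64.893 − 2 × 4.116 × 2.467 = 44.585 m²/s².
v = √44.585 = 6.677 m/s.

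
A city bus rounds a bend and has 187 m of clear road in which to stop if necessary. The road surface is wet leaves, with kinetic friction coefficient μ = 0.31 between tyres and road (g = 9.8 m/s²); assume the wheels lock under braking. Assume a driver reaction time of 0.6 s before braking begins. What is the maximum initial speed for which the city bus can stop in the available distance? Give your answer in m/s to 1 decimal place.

Maximum speed ≈ 31.9 m/s

a = μg = 0.31 × 9.8 = 3.038 m/s².
Stopping distance: v·t_r + v²/(2a) = 187 with t_r = 0.6 s and a = 3.038 m/s².
So v² + 3.646 v − 1136.21 = 0.
Positive root: v = −a·t_r + √((a·t_r)² + 2a·d) = −1.823 + √(3.323 + 1136.21) = 31.9340 m/s.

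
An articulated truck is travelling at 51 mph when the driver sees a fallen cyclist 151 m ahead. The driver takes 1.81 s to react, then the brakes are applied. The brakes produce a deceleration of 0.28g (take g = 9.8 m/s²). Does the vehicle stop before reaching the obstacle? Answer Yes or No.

Yes

51 mph × 0.44704 = 22.7990 m/s.
a = 0.28 × 9.8 = 2.744 m/s².
Reaction distance = 22.7990 × 1.81 = 41.266 m.
Braking distance = v²/(2a) = 519.794 / 5.488 = 94.715 m.
Total stopping distance = 41.266 + 94.715 = 135.981 m, vs 151 m available — it stops with 151 − 135.981 = 15.019 m to spare.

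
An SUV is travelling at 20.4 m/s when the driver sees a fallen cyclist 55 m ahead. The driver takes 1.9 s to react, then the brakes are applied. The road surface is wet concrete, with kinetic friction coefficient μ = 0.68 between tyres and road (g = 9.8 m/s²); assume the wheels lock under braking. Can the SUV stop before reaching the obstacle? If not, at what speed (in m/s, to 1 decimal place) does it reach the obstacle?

a = μg = 0.68 × 9.8 = 6.664 m/s².
Reaction distance = 20.4000 × 1.9 = 38.760 m.
Braking distance needed to stop: v²/(2a) = 416.160 / 13.328 = 31.224 m, so total needed = 38.760 + 31.224 = 69.984 m > 55 m — it cannot stop.
Distance remaining when braking begins: 55 − 38.760 = 16.240 m.
v² = v₀² − 2a·d = 416.160 − 2 × 6.664 × 16.240 = 199.713 m²/s².
v = √199.713 = 14.132 m/s.

No — it strikes the obstacle at 14.1 m/s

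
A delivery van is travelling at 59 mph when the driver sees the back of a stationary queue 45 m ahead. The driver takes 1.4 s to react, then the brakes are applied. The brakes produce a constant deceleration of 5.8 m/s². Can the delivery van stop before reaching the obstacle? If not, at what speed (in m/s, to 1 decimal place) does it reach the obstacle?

59 mph × 0.44704 = 26.3754 m/s.
Reaction distance = 26.3754 × 1.4 = 36.926 m.
Braking distance needed to stop: v²/(2a) = 695.662 / 11.600 = 59.971 m, so total needed = 36.926 + 59.971 = 96.897 m > 45 m — it cannot stop.
Distance remaining when braking begins: 45 − 36.926 = 8.074 m.
v² = v₀² − 2a·d = 695.662 − 2 × 5.800 × 8.074 = 602.004 m²/s².
v = √602.004 = 24.536 m/s.

No — it strikes the obstacle at 24.5 m/s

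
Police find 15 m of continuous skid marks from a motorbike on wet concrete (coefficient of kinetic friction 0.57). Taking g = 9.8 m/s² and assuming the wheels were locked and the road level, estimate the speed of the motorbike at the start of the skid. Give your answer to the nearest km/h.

Deceleration a = μg = 0.57 × 9.8 = 5.586 m/s².
v = √(2a·d) = √(2 × 5.586 × 15) = √167.580 = 12.9453 m/s.
= 12.9453 × 3.6 = 46.603 km/h.

Initial speed ≈ 47 km/h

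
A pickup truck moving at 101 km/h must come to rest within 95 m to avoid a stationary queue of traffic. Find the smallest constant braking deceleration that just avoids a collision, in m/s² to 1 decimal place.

Required deceleration ≈ 4.1 m/s²

101 km/h ÷ 3.6 = 28.0556 m/s.
v² = 2a·d ⇒ a = v²/(2d) = 28.0556² / (2 × 95.000) = 787.117 / 190.000 = 4.1427 m/s².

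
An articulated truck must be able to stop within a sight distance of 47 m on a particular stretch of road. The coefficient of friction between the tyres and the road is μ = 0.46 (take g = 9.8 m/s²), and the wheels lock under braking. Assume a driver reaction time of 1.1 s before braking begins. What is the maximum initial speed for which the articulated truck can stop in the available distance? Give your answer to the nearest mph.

Maximum speed ≈ 36 mph

a = μg = 0.46 × 9.8 = 4.508 m/s².
Stopping distance: v·t_r + v²/(2a) = 47 with t_r = 1.1 s and a = 4.508 m/s².
So v² + 9.918 v − 423.75 = 0.
Positive root: v = −a·t_r + √((a·t_r)² + 2a·d) = −4.959 + √(24.592 + 423.75) = 16.2151 m/s.
16.2151 m/s ÷ 0.44704 = 36.272 mph.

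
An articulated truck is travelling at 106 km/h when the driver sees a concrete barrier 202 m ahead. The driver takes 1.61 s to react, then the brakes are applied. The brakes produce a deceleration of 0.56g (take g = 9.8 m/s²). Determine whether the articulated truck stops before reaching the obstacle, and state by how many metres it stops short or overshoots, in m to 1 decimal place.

106 km/h ÷ 3.6 = 29.4444 m/s.
a = 0.56 × 9.8 = 5.488 m/s².
Reaction distance = 29.4444 × 1.61 = 47.405 m.
Braking distance = v²/(2a) = 866.973 / 10.976 = 78.988 m.
Total stopping distance = 47.405 + 78.988 = 126.393 m, vs 202 m available — it stops with 202 − 126.393 = 75.607 m to spare.

Yes — it stops 75.6 m short of the obstacle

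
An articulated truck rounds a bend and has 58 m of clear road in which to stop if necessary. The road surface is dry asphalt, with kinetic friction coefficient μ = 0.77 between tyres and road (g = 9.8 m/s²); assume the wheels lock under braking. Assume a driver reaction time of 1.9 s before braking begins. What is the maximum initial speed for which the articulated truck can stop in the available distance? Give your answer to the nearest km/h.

a = μg = 0.77 × 9.8 = 7.546 m/s².
Stopping distance: v·t_r + v²/(2a) = 58 with t_r = 1.9 s and a = 7.546 m/s².
So v² + 28.675 v − 875.34 = 0.
Positive root: v = −a·t_r + √((a·t_r)² + 2a·d) = −14.337 + √(205.550 + 875.34) = 18.5399 m/s.
18.5399 m/s × 3.6 = 66.744 km/h.

Maximum speed ≈ 67 km/h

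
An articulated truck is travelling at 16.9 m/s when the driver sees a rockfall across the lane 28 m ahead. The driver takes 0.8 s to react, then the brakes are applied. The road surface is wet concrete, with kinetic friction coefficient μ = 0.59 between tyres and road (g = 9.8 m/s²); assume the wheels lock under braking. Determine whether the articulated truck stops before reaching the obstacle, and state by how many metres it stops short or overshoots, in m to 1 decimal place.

a = μg = 0.59 × 9.8 = 5.782 m/s².
Reaction distance = 16.9000 × 0.8 = 13.520 m.
Braking distance = v²/(2a) = 285.610 / 11.564 = 24.698 m.
Total stopping distance = 13.520 + 24.698 = 38.218 m, vs 28 m available — it cannot stop in time and overshoots by 38.218 − 28 = 10.218 m.

No — it overshoots by 10.2 m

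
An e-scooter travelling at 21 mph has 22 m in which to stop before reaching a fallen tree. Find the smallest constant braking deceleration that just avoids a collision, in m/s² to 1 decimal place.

Required deceleration ≈ 2.0 m/s²

21 mph × 0.44704 = 9.3878 m/s.
v² = 2a·d ⇒ a = v²/(2d) = 9.3878² / (2 × 22.000) = 88.131 / 44.000 = 2.0030 m/s².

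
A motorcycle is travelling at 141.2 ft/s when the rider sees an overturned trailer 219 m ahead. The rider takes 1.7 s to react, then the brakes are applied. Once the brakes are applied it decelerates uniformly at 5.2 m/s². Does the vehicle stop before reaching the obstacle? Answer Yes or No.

No

141.2 ft/s × 0.3048 = 43.0378 m/s.
Reaction distance = 43.0378 × 1.7 = 73.164 m.
Braking distance = v²/(2a) = 1852.252 / 10.400 = 178.101 m.
Total stopping distance = 73.164 + 178.101 = 251.265 m, vs 219 m available — it cannot stop in time and overshoots by 251.265 − 219 = 32.265 m.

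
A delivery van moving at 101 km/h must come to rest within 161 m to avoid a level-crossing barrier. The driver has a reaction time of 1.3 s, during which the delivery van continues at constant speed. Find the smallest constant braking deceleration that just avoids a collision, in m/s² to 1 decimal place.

Required deceleration ≈ 3.2 m/s²

101 km/h ÷ 3.6 = 28.0556 m/s.
Distance covered during reaction = 28.0556 × 1.3 = 36.472 m.
Distance available for braking: 161 − 36.472 = 124.528 m.
v² = 2a·d ⇒ a = v²/(2d) = 28.0556² / (2 × 124.528) = 787.117 / 249.056 = 3.1604 m/s².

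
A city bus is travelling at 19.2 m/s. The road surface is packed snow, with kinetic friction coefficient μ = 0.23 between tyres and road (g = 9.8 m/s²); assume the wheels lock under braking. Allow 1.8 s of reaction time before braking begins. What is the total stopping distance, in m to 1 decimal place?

Total stopping distance ≈ 116.3 m

a = μg = 0.23 × 9.8 = 2.254 m/s².
Reaction distance = v·t_r = 19.2000 × 1.8 = 34.560 m.
Braking distance = v²/(2a) = 19.2000² / (2 × 2.254) = 368.640 / 4.508 = 81.775 m.
Total = 34.560 + 81.775 = 116.335 m.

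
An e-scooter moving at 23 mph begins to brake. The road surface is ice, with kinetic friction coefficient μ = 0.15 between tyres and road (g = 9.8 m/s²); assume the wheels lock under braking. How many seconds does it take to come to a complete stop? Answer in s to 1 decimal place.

Braking time ≈ 7.0 s

23 mph × 0.44704 = 10.2819 m/s.
a = μg = 0.15 × 9.8 = 1.470 m/s².
Braking time = v/a = 10.2819 / 1.470 = 6.994 s.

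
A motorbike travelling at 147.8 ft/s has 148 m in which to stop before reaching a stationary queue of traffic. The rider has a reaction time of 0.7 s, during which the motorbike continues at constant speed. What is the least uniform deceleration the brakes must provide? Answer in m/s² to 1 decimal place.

Required deceleration ≈ 8.7 m/s²

147.8 ft/s × 0.3048 = 45.0494 m/s.
Distance covered during reaction = 45.0494 × 0.7 = 31.535 m.
Distance available for braking: 148 − 31.535 = 116.465 m.
v² = 2a·d ⇒ a = v²/(2d) = 45.0494² / (2 × 116.465) = 2029.448 / 232.930 = 8.7127 m/s².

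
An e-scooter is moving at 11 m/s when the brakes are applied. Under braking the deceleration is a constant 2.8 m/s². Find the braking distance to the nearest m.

Braking distance = v²/(2a) = 11.0000² / (2 × 2.800) = 121.000 / 5.600 = 21.607 m.

Braking distance ≈ 22 m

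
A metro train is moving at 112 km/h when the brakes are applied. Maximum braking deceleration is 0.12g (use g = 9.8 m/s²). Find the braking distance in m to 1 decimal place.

Braking distance ≈ 411.5 m

112 km/h ÷ 3.6 = 31.1111 m/s.
a = 0.12 × 9.8 = 1.176 m/s².
Braking distance = v²/(2a) = 31.1111² / (2 × 1.176) = 967.901 / 2.352 = 411.523 m.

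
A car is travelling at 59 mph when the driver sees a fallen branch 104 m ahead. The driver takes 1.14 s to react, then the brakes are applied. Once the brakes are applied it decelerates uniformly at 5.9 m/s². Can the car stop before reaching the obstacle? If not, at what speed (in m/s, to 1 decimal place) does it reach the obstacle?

Yes — it stops about 15.0 m short of the obstacle, so it never reaches it

59 mph × 0.44704 = 26.3754 m/s.
Reaction distance = 26.3754 × 1.14 = 30.068 m.
Braking distance = v²/(2a) = 695.662 / 11.800 = 58.954 m.
Total stopping distance = 30.068 + 58.954 = 89.022 m, vs 104 m available — it stops with 104 − 89.022 = 14.978 m to spare.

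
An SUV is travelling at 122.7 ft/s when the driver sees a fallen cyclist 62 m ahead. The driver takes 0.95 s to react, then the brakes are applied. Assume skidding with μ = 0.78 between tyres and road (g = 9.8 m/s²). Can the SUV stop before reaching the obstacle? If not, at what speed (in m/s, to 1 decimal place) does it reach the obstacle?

122.7 ft/s × 0.3048 = 37.3990 m/s.
a = μg = 0.78 × 9.8 = 7.644 m/s².
Reaction distance = 37.3990 × 0.95 = 35.529 m.
Braking distance needed to stop: v²/(2a) = 1398.685 / 15.288 = 91.489 m, so total needed = 35.529 + 91.489 = 127.018 m > 62 m — it cannot stop.
Distance remaining when braking begins: 62 − 35.529 = 26.471 m.
v² = v₀² − 2a·d = 1398.685 − 2 × 7.644 × 26.471 = 993.996 m²/s².
v = √993.996 = 31.528 m/s.

No — it strikes the obstacle at 31.5 m/s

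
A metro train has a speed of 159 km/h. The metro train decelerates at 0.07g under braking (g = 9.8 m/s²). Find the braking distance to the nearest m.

Braking distance ≈ 1422 m

159 km/h ÷ 3.6 = 44.1667 m/s.
a = 0.07 × 9.8 = 0.686 m/s².
Braking distance = v²/(2a) = 44.1667² / (2 × 0.686) = 1950.697 / 1.372 = 1421.791 m.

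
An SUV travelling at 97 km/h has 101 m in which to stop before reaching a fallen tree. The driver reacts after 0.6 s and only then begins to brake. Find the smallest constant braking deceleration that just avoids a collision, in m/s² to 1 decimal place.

97 km/h ÷ 3.6 = 26.9444 m/s.
Distance covered during reaction = 26.9444 × 0.6 = 16.167 m.
Distance available for braking: 101 − 16.167 = 84.833 m.
v² = 2a·d ⇒ a = v²/(2d) = 26.9444² / (2 × 84.833) = 726.001 / 169.666 = 4.2790 m/s².

Required deceleration ≈ 4.3 m/s²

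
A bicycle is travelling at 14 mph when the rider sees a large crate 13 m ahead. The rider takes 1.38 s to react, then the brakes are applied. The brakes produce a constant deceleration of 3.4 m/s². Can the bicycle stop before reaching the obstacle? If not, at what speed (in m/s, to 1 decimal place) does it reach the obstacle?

No — it strikes the obstacle at 3.1 m/s

14 mph × 0.44704 = 6.2586 m/s.
Reaction distance = 6.2586 × 1.38 = 8.637 m.
Braking distance needed to stop: v²/(2a) = 39.170 / 6.800 = 5.760 m, so total needed = 8.637 + 5.760 = 14.397 m > 13 m — it cannot stop.
Distance remaining when braking begins: 13 − 8.637 = 4.363 m.
v² = v₀² − 2a·d = 39.170 − 2 × 3.400 × 4.363 = 9.502 m²/s².
v = √9.502 = 3.083 m/s.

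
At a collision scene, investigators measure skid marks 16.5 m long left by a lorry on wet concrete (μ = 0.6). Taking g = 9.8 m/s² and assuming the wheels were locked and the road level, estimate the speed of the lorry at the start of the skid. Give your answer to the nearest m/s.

Deceleration a = μg = 0.6 × 9.8 = 5.880 m/s².
v = √(2a·d) = √(2 × 5.880 × 16.5) = √194.040 = 13.9298 m/s.

Initial speed ≈ 14 m/s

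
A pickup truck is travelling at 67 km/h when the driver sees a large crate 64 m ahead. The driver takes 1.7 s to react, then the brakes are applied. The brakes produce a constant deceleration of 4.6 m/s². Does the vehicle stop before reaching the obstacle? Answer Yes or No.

No

67 km/h ÷ 3.6 = 18.6111 m/s.
Reaction distance = 18.6111 × 1.7 = 31.639 m.
Braking distance = v²/(2a) = 346.373 / 9.200 = 37.649 m.
Total stopping distance = 31.639 + 37.649 = 69.288 m, vs 64 m available — it cannot stop in time and overshoots by 69.288 − 64 = 5.288 m.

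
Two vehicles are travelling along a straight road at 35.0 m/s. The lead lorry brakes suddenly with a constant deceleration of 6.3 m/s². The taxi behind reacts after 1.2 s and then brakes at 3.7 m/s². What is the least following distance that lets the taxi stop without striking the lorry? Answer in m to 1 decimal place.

Leader travels v²/(2a_L) = 1225.000 / 12.600 = 97.222 m before stopping.
Follower covers v·t_r = 35.0000 × 1.2 = 42.000 m while reacting, then v²/(2a_F) = 1225.000 / 7.400 = 165.541 m while braking, for a total of 42.000 + 165.541 = 207.541 m.
Since a_F ≤ a_L and the follower starts braking later, the follower is never slower than the leader, so the closest approach is when both have stopped.
Minimum gap = 207.541 − 97.222 = 110.319 m.

Minimum gap ≈ 110.3 m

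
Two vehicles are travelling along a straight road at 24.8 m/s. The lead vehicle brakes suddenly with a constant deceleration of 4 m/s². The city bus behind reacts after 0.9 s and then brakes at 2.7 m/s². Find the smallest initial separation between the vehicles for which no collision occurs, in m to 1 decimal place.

Leader travels v²/(2a_L) = 615.040 / 8.000 = 76.880 m before stopping.
Follower covers v·t_r = 24.8000 × 0.9 = 22.320 m while reacting, then v²/(2a_F) = 615.040 / 5.400 = 113.896 m while braking, for a total of 22.320 + 113.896 = 136.216 m.
Since a_F ≤ a_L and the follower starts braking later, the follower is never slower than the leader, so the closest approach is when both have stopped.
Minimum gap = 136.216 − 76.880 = 59.336 m.

Minimum gap ≈ 59.3 m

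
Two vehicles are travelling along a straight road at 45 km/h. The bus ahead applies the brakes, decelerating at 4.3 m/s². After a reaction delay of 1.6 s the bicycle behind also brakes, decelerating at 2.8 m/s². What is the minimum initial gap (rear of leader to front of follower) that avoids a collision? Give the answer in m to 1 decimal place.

Minimum gap ≈ 29.7 m

45 km/h ÷ 3.6 = 12.5000 m/s.
Leader travels v²/(2a_L) = 156.250 / 8.600 = 18.169 m before stopping.
Follower covers v·t_r = 12.5000 × 1.6 = 20.000 m while reacting, then v²/(2a_F) = 156.250 / 5.600 = 27.902 m while braking, for a total of 20.000 + 27.902 = 47.902 m.
Since a_F ≤ a_L and the follower starts braking later, the follower is never slower than the leader, so the closest approach is when both have stopped.
Minimum gap = 47.902 − 18.169 = 29.733 m.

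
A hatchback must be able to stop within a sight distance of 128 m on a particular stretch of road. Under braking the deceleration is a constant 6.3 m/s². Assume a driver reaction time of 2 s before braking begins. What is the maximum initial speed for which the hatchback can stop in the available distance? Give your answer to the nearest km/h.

Stopping distance: v·t_r + v²/(2a) = 128 with t_r = 2 s and a = 6.300 m/s².
So v² + 25.200 v − 1612.80 = 0.
Positive root: v = −a·t_r + √((a·t_r)² + 2a·d) = −12.600 + √(158.760 + 1612.80) = 29.4899 m/s.
29.4899 m/s × 3.6 = 106.164 km/h.

Maximum speed ≈ 106 km/h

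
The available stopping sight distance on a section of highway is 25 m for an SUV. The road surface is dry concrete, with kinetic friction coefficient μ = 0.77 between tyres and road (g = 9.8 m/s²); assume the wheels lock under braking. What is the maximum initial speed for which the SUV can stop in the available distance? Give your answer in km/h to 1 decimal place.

a = μg = 0.77 × 9.8 = 7.546 m/s².
v²/(2a) = d ⇒ v = √(2 × 7.546 × 25) = √377.30 = 19.4242 m/s.
19.4242 m/s × 3.6 = 69.927 km/h.

Maximum speed ≈ 69.9 km/h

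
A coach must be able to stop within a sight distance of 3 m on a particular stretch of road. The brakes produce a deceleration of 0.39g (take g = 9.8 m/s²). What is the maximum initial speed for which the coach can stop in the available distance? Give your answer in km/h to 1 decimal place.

a = 0.39 × 9.8 = 3.822 m/s².
v²/(2a) = d ⇒ v = √(2 × 3.822 × 3) = √22.93 = 4.7885 m/s.
4.7885 m/s × 3.6 = 17.239 km/h.

Maximum speed ≈ 17.2 km/h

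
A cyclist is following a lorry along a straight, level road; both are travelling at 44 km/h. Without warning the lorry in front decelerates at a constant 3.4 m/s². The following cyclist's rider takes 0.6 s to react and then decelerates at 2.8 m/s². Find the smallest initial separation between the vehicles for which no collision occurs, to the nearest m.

44 km/h ÷ 3.6 = 12.2222 m/s.
Leader travels v²/(2a_L) = 149.382 / 6.800 = 21.968 m before stopping.
Follower covers v·t_r = 12.2222 × 0.6 = 7.333 m while reacting, then v²/(2a_F) = 149.382 / 5.600 = 26.675 m while braking, for a total of 7.333 + 26.675 = 34.008 m.
Since a_F ≤ a_L and the follower starts braking later, the follower is never slower than the leader, so the closest approach is when both have stopped.
Minimum gap = 34.008 − 21.968 = 12.040 m.

Minimum gap ≈ 12 m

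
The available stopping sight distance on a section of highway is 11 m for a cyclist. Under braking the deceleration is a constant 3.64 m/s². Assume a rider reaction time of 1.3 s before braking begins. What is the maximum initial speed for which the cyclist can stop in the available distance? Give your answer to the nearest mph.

Stopping distance: v·t_r + v²/(2a) = 11 with t_r = 1.3 s and a = 3.640 m/s².
So v² + 9.464 v − 80.08 = 0.
Positive root: v = −a·t_r + √((a·t_r)² + 2a·d) = −4.732 + √(22.392 + 80.08) = 5.3908 m/s.
5.3908 m/s ÷ 0.44704 = 12.059 mph.

Maximum speed ≈ 12 mph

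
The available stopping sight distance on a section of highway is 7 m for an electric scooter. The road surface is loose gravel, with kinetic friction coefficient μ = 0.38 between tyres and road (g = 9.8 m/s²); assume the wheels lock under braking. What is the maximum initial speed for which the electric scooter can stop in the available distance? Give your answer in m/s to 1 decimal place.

Maximum speed ≈ 7.2 m/s

a = μg = 0.38 × 9.8 = 3.724 m/s².
v²/(2a) = d ⇒ v = √(2 × 3.724 × 7) = √52.14 = 7.2208 m/s.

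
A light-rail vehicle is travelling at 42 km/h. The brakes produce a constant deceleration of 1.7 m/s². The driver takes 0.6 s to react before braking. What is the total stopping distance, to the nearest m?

Total stopping distance ≈ 47 m

42 km/h ÷ 3.6 = 11.6667 m/s.
Reaction distance = v·t_r = 11.6667 × 0.6 = 7.000 m.
Braking distance = v²/(2a) = 11.6667² / (2 × 1.700) = 136.112 / 3.400 = 40.033 m.
Total = 7.000 + 40.033 = 47.033 m.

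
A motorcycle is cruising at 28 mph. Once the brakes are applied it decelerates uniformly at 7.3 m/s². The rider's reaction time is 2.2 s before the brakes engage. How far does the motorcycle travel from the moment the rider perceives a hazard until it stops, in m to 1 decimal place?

Total stopping distance ≈ 38.3 m

28 mph × 0.44704 = 12.5171 m/s.
Reaction distance = v·t_r = 12.5171 × 2.2 = 27.538 m.
Braking distance = v²/(2a) = 12.5171² / (2 × 7.300) = 156.678 / 14.600 = 10.731 m.
Total = 27.538 + 10.731 = 38.269 m.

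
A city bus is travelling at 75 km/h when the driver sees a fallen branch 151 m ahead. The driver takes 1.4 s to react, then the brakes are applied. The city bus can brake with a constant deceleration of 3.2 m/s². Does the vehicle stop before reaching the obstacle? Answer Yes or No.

Yes

75 km/h ÷ 3.6 = 20.8333 m/s.
Reaction distance = 20.8333 × 1.4 = 29.167 m.
Braking distance = v²/(2a) = 434.026 / 6.400 = 67.817 m.
Total stopping distance = 29.167 + 67.817 = 96.984 m, vs 151 m available — it stops with 151 − 96.984 = 54.016 m to spare.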